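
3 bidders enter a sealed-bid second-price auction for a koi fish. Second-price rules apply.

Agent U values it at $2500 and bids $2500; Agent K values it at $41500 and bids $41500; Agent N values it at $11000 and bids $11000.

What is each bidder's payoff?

Bids in descending order: Agent K $41500, then Agent N $11000, then Agent U $2500.
Agent K has the top bid and wins; the price is the second-highest bid, $11000.
Agent K's payoff = $41500 − $11000 = $30500. All other bidders lose, so their payoff is 0.

Agent U $0, Agent K $30500, Agent N $0.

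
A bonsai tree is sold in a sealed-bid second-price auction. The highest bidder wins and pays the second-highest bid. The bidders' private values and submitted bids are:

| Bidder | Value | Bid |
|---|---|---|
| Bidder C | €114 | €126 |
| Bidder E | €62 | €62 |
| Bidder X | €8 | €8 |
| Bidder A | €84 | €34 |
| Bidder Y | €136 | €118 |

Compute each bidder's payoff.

Sorted high to low: Bidder C €126; Bidder Y €118; Bidder E €62; Bidder A €34; Bidder X €8.
Bidder C has the top bid and wins; the price is the second-highest bid, €118.
Bidder C's payoff = €114 − €118 = -€4. All other bidders lose, so their payoff is 0.

Payoffs: Bidder C -€4, Bidder E €0, Bidder X €0, Bidder A €0, Bidder Y €0.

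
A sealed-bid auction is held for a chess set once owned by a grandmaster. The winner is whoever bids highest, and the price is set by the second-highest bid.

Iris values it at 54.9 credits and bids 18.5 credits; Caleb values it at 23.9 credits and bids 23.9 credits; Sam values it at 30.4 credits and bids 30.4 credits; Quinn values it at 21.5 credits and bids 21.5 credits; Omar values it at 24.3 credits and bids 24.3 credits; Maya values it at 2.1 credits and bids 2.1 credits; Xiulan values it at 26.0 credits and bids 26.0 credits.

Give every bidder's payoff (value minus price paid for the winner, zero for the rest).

Iris 0.0 credits, Caleb 0.0 credits, Sam 4.4 credits, Quinn 0.0 credits, Omar 0.0 credits, Maya 0.0 credits, Xiulan 0.0 credits.

Sorted high to low: Sam 30.4 credits > Xiulan 26.0 credits > Omar 24.3 credits > Caleb 23.9 credits > Quinn 21.5 credits > Iris 18.5 credits > Maya 2.1 credits.
Sam has the top bid and wins; the price is the second-highest bid, 26.0 credits.
Sam's payoff = 30.4 credits − 26.0 credits = 4.4 credits. All other bidders lose, so their payoff is 0.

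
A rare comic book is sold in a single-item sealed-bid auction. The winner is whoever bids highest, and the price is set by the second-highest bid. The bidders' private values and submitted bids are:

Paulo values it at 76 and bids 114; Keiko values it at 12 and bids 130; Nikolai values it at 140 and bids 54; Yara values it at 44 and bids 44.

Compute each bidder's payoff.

Payoffs: Paulo 0, Keiko -102, Nikolai 0, Yara 0.

Bids in descending order: Keiko 130 > Paulo 114 > Nikolai 54 > Yara 44.
Keiko has the top bid and wins; the price is the second-highest bid, 114.
Keiko's payoff = 12 − 114 = -102. All other bidders lose, so their payoff is 0.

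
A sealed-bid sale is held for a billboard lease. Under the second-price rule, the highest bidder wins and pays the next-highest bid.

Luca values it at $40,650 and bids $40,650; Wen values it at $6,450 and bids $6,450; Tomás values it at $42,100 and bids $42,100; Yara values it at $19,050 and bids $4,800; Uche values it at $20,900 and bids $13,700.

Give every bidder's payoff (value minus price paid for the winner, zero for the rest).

Ranking the bids: Tomás $42,100, then Luca $40,650, then Uche $13,700, then Wen $6,450, then Yara $4,800.
Tomás has the top bid and wins; the price is the second-highest bid, $40,650.
Tomás's payoff = $42,100 − $40,650 = $1,450. All other bidders lose, so their payoff is 0.

Payoffs: Luca $0, Wen $0, Tomás $1,450, Yara $0, Uche $0.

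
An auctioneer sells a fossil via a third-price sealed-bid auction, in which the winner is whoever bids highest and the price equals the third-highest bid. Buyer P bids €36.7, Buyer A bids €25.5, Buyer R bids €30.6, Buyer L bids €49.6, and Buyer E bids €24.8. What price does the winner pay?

Ranking the bids: Buyer L €49.6; Buyer P €36.7; Buyer R €30.6; Buyer A €25.5; Buyer E €24.8.
Buyer L is the highest bidder, so Buyer L wins.
Under the third-price rule, the price is the third-highest bid: €30.6.

Price paid: €30.6.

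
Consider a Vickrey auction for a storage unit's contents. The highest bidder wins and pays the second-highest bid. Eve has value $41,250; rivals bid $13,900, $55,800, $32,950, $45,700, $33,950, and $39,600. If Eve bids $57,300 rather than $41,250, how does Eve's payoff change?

The highest competing bid is $55,800.
Bidding truthfully at $41,250: the top bid is $55,800 (a rival), so Eve loses. Payoff = $0.
Bidding $57,300: Eve has the top bid, wins, and pays the second-highest bid $55,800. Payoff = $41,250 − $55,800 = -$14,550.
Change = -$14,550 − $0 = -$14,550.

Payoff change: -$14,550.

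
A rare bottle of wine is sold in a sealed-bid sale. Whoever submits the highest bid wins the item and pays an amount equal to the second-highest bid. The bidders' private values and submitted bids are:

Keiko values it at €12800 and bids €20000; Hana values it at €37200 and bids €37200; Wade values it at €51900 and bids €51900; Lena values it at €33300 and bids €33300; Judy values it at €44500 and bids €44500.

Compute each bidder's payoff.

Keiko €0, Hana €0, Wade €7400, Lena €0, Judy €0.

Ranking the bids: Wade €51900 > Judy €44500 > Hana €37200 > Lena €33300 > Keiko €20000.
Wade has the top bid and wins; the price is the second-highest bid, €44500.
Wade's payoff = €51900 − €44500 = €7400. All other bidders lose, so their payoff is 0.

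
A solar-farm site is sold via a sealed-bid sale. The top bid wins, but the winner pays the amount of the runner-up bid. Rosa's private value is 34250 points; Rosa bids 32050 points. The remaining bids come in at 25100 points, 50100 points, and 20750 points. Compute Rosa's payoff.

Payoff = 0 points.

Highest competing bid: 50100 points.
Rosa's bid 32050 points is not the highest, so Rosa loses, pays nothing, and earns zero payoff.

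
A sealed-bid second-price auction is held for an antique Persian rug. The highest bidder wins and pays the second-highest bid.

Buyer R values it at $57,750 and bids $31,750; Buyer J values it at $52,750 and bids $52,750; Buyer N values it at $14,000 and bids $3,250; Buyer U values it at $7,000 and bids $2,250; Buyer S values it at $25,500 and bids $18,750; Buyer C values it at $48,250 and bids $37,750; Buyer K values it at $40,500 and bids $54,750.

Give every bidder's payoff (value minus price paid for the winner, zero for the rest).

Payoffs: Buyer R $0, Buyer J $0, Buyer N $0, Buyer U $0, Buyer S $0, Buyer C $0, Buyer K -$12,250.

Ordered from highest: Buyer K $54,750, then Buyer J $52,750, then Buyer C $37,750, then Buyer R $31,750, then Buyer S $18,750, then Buyer N $3,250, then Buyer U $2,250.
Buyer K has the top bid and wins; the price is the second-highest bid, $52,750.
Buyer K's payoff = $40,500 − $52,750 = -$12,250. All other bidders lose, so their payoff is 0.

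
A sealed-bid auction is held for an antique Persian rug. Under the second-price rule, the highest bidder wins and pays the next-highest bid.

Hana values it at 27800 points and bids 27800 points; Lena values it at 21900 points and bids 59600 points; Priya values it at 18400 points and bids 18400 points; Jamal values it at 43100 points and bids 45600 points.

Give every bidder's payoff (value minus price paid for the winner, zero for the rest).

Bids in descending order: Lena 59600 points, then Jamal 45600 points, then Hana 27800 points, then Priya 18400 points.
Lena has the top bid and wins; the price is the second-highest bid, 45600 points.
Lena's payoff = 21900 points − 45600 points = -23700 points. All other bidders lose, so their payoff is 0.

Payoffs: Hana 0 points, Lena -23700 points, Priya 0 points, Jamal 0 points.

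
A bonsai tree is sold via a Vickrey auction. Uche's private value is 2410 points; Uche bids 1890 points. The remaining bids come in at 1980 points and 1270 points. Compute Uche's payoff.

0 points

Highest competing bid: 1980 points.
Uche's bid 1890 points is not the highest, so Uche loses, pays nothing, and earns zero payoff.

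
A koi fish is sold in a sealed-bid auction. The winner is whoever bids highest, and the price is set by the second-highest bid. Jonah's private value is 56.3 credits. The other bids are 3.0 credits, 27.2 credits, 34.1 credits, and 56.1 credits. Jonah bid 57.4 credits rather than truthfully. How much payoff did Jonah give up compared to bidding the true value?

The highest competing bid is 56.1 credits.
Bidding truthfully at 56.3 credits: Jonah has the top bid, wins, and pays the second-highest bid 56.1 credits. Payoff = 56.3 credits − 56.1 credits = 0.2 credits.
Bidding 57.4 credits: Jonah has the top bid, wins, and pays the second-highest bid 56.1 credits. Payoff = 56.3 credits − 56.1 credits = 0.2 credits.
Regret = truthful payoff − actual payoff = 0.2 credits − 0.2 credits = 0.0 credits.

0.0 credits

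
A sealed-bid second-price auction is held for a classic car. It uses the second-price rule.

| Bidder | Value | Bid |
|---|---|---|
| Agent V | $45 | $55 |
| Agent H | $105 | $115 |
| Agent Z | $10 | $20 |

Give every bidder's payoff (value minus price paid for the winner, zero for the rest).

Sorted high to low: Agent H $115, then Agent V $55, then Agent Z $20.
Agent H has the top bid and wins; the price is the second-highest bid, $55.
Agent H's payoff = $105 − $55 = $50. All other bidders lose, so their payoff is 0.

Payoffs: Agent V $0, Agent H $50, Agent Z $0.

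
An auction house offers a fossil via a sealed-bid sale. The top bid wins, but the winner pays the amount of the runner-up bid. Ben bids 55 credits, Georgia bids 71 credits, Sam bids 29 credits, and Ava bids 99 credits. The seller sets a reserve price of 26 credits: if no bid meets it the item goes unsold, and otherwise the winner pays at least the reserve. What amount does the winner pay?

Bids in descending order: Ava 99 credits > Georgia 71 credits > Ben 55 credits > Sam 29 credits.
Ava has the highest bid, so Ava wins.
The second-highest bid is 71 credits, which exceeds the reserve, so that sets the price.

The winner pays 71 credits.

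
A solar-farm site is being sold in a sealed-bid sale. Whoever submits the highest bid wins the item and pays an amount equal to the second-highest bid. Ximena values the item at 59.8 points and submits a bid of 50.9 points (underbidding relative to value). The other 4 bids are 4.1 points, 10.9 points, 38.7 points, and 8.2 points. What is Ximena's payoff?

Highest competing bid: 38.7 points.
Ximena's bid 50.9 points is the highest overall, so Ximena wins and pays the second-highest bid, 38.7 points.
Payoff = value − price = 59.8 points − 38.7 points = 21.1 points.

Payoff = 21.1 points.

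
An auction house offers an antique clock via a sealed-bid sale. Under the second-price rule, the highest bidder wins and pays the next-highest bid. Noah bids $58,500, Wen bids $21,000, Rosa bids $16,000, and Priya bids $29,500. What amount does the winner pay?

Ordered from highest: Noah $58,500, then Priya $29,500, then Wen $21,000, then Rosa $16,000.
Noah has the highest bid, so Noah wins.
The second-highest bid is $29,500, so that is what Noah pays.

$29,500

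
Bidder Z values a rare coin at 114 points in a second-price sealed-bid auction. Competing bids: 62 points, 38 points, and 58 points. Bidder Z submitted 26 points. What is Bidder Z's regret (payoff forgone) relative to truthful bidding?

The highest competing bid is 62 points.
Bidding truthfully at 114 points: Bidder Z has the top bid, wins, and pays the second-highest bid 62 points. Payoff = 114 points − 62 points = 52 points.
Bidding 26 points: the top bid is 62 points (a rival), so Bidder Z loses. Payoff = 0 points.
Regret = truthful payoff − actual payoff = 52 points − 0 points = 52 points.

52 points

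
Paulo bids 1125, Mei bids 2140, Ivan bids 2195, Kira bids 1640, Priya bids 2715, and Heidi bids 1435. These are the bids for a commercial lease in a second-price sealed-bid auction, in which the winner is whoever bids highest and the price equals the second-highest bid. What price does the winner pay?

Ordered from highest: Priya 2715, then Ivan 2195, then Mei 2140, then Kira 1640, then Heidi 1435, then Paulo 1125.
Priya is the highest bidder, so Priya wins.
Under the second-price rule, the price is the second-highest bid: 2195.

The winner pays 2195.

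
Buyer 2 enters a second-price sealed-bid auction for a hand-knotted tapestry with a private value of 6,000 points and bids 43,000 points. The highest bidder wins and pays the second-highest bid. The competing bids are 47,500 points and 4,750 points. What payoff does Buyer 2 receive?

Highest competing bid: 47,500 points.
Buyer 2's bid 43,000 points is not the highest, so Buyer 2 loses, pays nothing, and earns zero payoff.

0 points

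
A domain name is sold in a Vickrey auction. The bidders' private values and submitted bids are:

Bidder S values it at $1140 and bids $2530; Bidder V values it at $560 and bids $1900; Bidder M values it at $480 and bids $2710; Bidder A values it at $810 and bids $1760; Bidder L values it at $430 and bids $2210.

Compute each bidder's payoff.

Sorted high to low: Bidder M $2710, then Bidder S $2530, then Bidder L $2210, then Bidder V $1900, then Bidder A $1760.
Bidder M has the top bid and wins; the price is the second-highest bid, $2530.
Bidder M's payoff = $480 − $2530 = -$2050. All other bidders lose, so their payoff is 0.

Payoffs: Bidder S $0, Bidder V $0, Bidder M -$2050, Bidder A $0, Bidder L $0.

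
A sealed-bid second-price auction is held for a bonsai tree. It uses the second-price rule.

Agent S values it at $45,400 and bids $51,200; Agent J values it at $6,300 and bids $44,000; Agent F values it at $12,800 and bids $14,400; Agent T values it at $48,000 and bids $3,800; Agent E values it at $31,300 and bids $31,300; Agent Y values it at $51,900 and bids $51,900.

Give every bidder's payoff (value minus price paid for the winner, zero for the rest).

Bids in descending order: Agent Y $51,900 > Agent S $51,200 > Agent J $44,000 > Agent E $31,300 > Agent F $14,400 > Agent T $3,800.
Agent Y has the top bid and wins; the price is the second-highest bid, $51,200.
Agent Y's payoff = $51,900 − $51,200 = $700. All other bidders lose, so their payoff is 0.

Payoffs: Agent S $0, Agent J $0, Agent F $0, Agent T $0, Agent E $0, Agent Y $700.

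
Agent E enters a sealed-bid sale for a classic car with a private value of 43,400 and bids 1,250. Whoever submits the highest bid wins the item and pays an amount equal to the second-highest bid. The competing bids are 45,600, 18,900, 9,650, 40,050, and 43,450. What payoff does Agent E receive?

0

Highest competing bid: 45,600.
Agent E's bid 1,250 is not the highest, so Agent E loses, pays nothing, and earns zero payoff.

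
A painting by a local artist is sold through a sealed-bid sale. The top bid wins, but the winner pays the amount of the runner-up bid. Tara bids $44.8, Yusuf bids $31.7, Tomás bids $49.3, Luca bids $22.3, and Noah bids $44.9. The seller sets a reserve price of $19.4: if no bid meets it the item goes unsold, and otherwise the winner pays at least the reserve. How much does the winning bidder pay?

$44.9

Ordered from highest: Tomás $49.3 > Noah $44.9 > Tara $44.8 > Yusuf $31.7 > Luca $22.3.
Tomás has the highest bid, so Tomás wins.
The second-highest bid is $44.9, which exceeds the reserve, so that sets the price.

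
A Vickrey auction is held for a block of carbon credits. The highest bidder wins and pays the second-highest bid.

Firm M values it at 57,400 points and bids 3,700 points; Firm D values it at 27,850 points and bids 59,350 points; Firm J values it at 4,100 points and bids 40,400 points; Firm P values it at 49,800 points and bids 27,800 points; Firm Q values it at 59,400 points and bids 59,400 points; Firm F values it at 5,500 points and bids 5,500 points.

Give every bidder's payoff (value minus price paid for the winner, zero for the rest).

Payoffs: Firm M 0 points, Firm D 0 points, Firm J 0 points, Firm P 0 points, Firm Q 50 points, Firm F 0 points.

Ordered from highest: Firm Q 59,400 points; Firm D 59,350 points; Firm J 40,400 points; Firm P 27,800 points; Firm F 5,500 points; Firm M 3,700 points.
Firm Q has the top bid and wins; the price is the second-highest bid, 59,350 points.
Firm Q's payoff = 59,400 points − 59,350 points = 50 points. All other bidders lose, so their payoff is 0.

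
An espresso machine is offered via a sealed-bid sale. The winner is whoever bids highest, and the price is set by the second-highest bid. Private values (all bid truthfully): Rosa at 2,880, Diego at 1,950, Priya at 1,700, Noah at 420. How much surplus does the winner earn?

Surplus = 930.

Ranking the bids: Rosa 2,880, then Diego 1,950, then Priya 1,700, then Noah 420.
Rosa wins with the top bid and pays the second-highest, 1,950.
Surplus = 2,880 − 1,950 = 930.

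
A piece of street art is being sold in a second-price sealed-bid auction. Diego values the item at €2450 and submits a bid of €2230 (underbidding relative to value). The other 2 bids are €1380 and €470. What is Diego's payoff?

Payoff = €1070.

Highest competing bid: €1380.
Diego's bid €2230 is the highest overall, so Diego wins and pays the second-highest bid, €1380.
Payoff = value − price = €2450 − €1380 = €1070.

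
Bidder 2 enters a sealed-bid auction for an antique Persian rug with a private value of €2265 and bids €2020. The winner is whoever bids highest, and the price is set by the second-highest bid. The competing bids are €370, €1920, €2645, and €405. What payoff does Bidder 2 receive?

Highest competing bid: €2645.
Bidder 2's bid €2020 is not the highest, so Bidder 2 loses, pays nothing, and earns zero payoff.

The bidder's payoff: €0.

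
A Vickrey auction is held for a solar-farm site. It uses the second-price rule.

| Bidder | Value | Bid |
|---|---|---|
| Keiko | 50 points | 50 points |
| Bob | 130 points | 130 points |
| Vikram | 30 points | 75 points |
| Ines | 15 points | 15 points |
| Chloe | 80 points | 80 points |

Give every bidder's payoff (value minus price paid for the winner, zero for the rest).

Ordered from highest: Bob 130 points > Chloe 80 points > Vikram 75 points > Keiko 50 points > Ines 15 points.
Bob has the top bid and wins; the price is the second-highest bid, 80 points.
Bob's payoff = 130 points − 80 points = 50 points. All other bidders lose, so their payoff is 0.

Keiko 0 points, Bob 50 points, Vikram 0 points, Ines 0 points, Chloe 0 points.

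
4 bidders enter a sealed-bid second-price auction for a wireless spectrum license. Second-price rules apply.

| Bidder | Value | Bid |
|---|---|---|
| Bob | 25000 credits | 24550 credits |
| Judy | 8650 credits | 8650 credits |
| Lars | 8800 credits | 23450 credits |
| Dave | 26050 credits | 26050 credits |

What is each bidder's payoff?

Ordered from highest: Dave 26050 credits > Bob 24550 credits > Lars 23450 credits > Judy 8650 credits.
Dave has the top bid and wins; the price is the second-highest bid, 24550 credits.
Dave's payoff = 26050 credits − 24550 credits = 1500 credits. All other bidders lose, so their payoff is 0.

Bob 0 credits, Judy 0 credits, Lars 0 credits, Dave 1500 credits.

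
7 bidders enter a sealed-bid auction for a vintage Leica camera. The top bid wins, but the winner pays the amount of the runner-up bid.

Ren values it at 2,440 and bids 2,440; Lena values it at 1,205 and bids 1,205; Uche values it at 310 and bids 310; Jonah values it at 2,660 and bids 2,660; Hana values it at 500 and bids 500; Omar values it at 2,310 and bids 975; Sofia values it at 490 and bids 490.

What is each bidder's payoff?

Payoffs: Ren 0, Lena 0, Uche 0, Jonah 220, Hana 0, Omar 0, Sofia 0.

Sorted high to low: Jonah 2,660; Ren 2,440; Lena 1,205; Omar 975; Hana 500; Sofia 490; Uche 310.
Jonah has the top bid and wins; the price is the second-highest bid, 2,440.
Jonah's payoff = 2,660 − 2,440 = 220. All other bidders lose, so their payoff is 0.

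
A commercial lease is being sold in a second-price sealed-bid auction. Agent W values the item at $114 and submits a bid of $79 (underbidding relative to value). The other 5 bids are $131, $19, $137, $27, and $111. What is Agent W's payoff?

$0

Highest competing bid: $137.
Agent W's bid $79 is not the highest, so Agent W loses, pays nothing, and earns zero payoff.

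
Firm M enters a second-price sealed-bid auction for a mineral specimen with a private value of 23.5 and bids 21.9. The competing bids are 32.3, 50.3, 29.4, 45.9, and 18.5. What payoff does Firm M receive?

Highest competing bid: 50.3.
Firm M's bid 21.9 is not the highest, so Firm M loses, pays nothing, and earns zero payoff.

Payoff = 0.0.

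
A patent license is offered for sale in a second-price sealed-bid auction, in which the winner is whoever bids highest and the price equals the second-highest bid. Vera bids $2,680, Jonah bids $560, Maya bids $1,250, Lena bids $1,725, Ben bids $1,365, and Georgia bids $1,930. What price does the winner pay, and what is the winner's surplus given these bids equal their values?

Ordered from highest: Vera $2,680 > Georgia $1,930 > Lena $1,725 > Ben $1,365 > Maya $1,250 > Jonah $560.
Vera is the highest bidder, so Vera wins.
Under the second-price rule, the price is the second-highest bid: $1,930.
Surplus = $2,680 − $1,930 = $750.

Price $1,930; surplus $750.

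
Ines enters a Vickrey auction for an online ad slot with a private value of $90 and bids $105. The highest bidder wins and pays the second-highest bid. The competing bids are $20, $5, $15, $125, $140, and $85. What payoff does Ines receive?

$0

Highest competing bid: $140.
Ines's bid $105 is not the highest, so Ines loses, pays nothing, and earns zero payoff.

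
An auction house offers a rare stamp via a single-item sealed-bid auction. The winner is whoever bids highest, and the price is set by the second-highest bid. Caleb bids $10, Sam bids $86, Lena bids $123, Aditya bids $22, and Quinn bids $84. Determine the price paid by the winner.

Sorted high to low: Lena $123 > Sam $86 > Quinn $84 > Aditya $22 > Caleb $10.
Lena has the highest bid, so Lena wins.
The second-highest bid is $86, so that is what Lena pays.

$86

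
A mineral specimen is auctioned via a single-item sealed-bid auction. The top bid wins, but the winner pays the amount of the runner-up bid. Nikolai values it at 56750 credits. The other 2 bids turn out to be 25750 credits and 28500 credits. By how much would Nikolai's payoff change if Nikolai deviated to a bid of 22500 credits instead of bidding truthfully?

Payoff change: -28250 credits.

The highest competing bid is 28500 credits.
Bidding truthfully at 56750 credits: Nikolai has the top bid, wins, and pays the second-highest bid 28500 credits. Payoff = 56750 credits − 28500 credits = 28250 credits.
Bidding 22500 credits: the top bid is 28500 credits (a rival), so Nikolai loses. Payoff = 0 credits.
Change = 0 credits − 28250 credits = -28250 credits.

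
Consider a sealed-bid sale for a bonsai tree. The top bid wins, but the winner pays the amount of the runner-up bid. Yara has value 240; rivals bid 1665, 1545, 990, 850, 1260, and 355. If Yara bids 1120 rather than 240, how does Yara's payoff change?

The highest competing bid is 1665.
Bidding truthfully at 240: the top bid is 1665 (a rival), so Yara loses. Payoff = 0.
Bidding 1120: the top bid is 1665 (a rival), so Yara loses. Payoff = 0.
Change = 0 − 0 = 0.
The bid only affects whether you win, not the price — here both bids land on the same side of the top rival bid, so the deviation is payoff-neutral.

Payoff change: 0.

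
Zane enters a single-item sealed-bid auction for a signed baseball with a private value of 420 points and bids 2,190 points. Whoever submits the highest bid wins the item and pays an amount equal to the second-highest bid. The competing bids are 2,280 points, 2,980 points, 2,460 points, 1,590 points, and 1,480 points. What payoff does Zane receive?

Highest competing bid: 2,980 points.
Zane's bid 2,190 points is not the highest, so Zane loses, pays nothing, and earns zero payoff.

0 points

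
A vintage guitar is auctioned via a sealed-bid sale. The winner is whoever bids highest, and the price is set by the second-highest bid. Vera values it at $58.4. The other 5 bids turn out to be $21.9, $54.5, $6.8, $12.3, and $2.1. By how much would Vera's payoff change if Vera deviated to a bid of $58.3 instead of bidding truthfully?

Change in payoff: $0.0.

The highest competing bid is $54.5.
Bidding truthfully at $58.4: Vera has the top bid, wins, and pays the second-highest bid $54.5. Payoff = $58.4 − $54.5 = $3.9.
Bidding $58.3: Vera has the top bid, wins, and pays the second-highest bid $54.5. Payoff = $58.4 − $54.5 = $3.9.
Change = $3.9 − $3.9 = $0.0.
The bid only affects whether you win, not the price — here both bids land on the same side of the top rival bid, so the deviation is payoff-neutral.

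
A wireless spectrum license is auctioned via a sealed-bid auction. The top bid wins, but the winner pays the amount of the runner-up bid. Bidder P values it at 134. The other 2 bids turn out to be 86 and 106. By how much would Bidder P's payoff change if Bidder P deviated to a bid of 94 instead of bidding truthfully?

Payoff change: -28.

The highest competing bid is 106.
Bidding truthfully at 134: Bidder P has the top bid, wins, and pays the second-highest bid 106. Payoff = 134 − 106 = 28.
Bidding 94: the top bid is 106 (a rival), so Bidder P loses. Payoff = 0.
Change = 0 − 28 = -28.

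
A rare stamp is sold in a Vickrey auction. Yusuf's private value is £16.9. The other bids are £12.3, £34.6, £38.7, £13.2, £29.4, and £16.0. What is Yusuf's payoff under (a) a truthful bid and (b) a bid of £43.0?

The highest competing bid is £38.7.
Bidding truthfully at £16.9: the top bid is £38.7 (a rival), so Yusuf loses. Payoff = £0.0.
Bidding £43.0: Yusuf has the top bid, wins, and pays the second-highest bid £38.7. Payoff = £16.9 − £38.7 = -£21.8.

(a) £0.0  (b) -£21.8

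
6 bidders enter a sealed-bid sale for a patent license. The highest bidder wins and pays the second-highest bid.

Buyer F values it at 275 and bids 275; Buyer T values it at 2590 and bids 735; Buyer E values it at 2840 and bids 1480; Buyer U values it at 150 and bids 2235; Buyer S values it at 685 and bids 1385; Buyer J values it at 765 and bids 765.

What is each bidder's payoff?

Ranking the bids: Buyer U 2235; Buyer E 1480; Buyer S 1385; Buyer J 765; Buyer T 735; Buyer F 275.
Buyer U has the top bid and wins; the price is the second-highest bid, 1480.
Buyer U's payoff = 150 − 1480 = -1330. All other bidders lose, so their payoff is 0.

Payoffs: Buyer F 0, Buyer T 0, Buyer E 0, Buyer U -1330, Buyer S 0, Buyer J 0.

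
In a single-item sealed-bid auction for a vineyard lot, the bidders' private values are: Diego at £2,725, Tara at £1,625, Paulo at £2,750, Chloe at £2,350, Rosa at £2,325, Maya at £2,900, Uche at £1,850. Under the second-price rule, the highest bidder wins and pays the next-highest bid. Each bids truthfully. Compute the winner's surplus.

£150

Ranking the bids: Maya £2,900, then Paulo £2,750, then Diego £2,725, then Chloe £2,350, then Rosa £2,325, then Uche £1,850, then Tara £1,625.
Maya wins with the top bid and pays the second-highest, £2,750.
Surplus = £2,900 − £2,750 = £150.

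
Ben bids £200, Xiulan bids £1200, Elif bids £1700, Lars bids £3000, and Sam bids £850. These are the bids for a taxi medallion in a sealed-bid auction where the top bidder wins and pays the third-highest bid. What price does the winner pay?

Sorted high to low: Lars £3000 > Elif £1700 > Xiulan £1200 > Sam £850 > Ben £200.
Lars is the highest bidder, so Lars wins.
Under the third-price rule, the price is the third-highest bid: £1200.

The winner pays £1200.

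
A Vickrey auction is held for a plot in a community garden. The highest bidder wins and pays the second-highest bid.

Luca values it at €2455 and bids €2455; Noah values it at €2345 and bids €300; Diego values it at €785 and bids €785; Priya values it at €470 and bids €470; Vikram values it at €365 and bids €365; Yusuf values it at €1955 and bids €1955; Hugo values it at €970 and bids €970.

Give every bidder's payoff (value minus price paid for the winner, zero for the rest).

Bids in descending order: Luca €2455; Yusuf €1955; Hugo €970; Diego €785; Priya €470; Vikram €365; Noah €300.
Luca has the top bid and wins; the price is the second-highest bid, €1955.
Luca's payoff = €2455 − €1955 = €500. All other bidders lose, so their payoff is 0.

Payoffs: Luca €500, Noah €0, Diego €0, Priya €0, Vikram €0, Yusuf €0, Hugo €0.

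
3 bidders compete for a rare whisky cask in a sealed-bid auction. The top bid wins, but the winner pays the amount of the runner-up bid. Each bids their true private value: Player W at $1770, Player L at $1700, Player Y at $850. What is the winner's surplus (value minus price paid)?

Sorted high to low: Player W $1770 > Player L $1700 > Player Y $850.
Player W wins with the top bid and pays the second-highest, $1700.
Surplus = $1770 − $1700 = $70.

$70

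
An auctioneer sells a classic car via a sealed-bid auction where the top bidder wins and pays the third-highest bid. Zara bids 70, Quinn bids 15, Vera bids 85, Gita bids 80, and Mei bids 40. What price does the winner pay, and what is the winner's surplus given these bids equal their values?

Ordered from highest: Vera 85; Gita 80; Zara 70; Mei 40; Quinn 15.
Vera is the highest bidder, so Vera wins.
Under the third-price rule, the price is the third-highest bid: 70.
Surplus = 85 − 70 = 15.

The winner pays 70 for a surplus of 15.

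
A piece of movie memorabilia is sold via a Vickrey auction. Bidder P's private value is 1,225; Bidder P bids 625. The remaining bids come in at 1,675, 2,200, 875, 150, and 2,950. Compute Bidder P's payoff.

Payoff = 0.

Highest competing bid: 2,950.
Bidder P's bid 625 is not the highest, so Bidder P loses, pays nothing, and earns zero payoff.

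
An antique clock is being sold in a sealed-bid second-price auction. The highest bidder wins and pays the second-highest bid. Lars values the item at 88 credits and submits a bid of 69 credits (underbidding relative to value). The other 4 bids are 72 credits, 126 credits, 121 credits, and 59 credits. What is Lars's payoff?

Highest competing bid: 126 credits.
Lars's bid 69 credits is not the highest, so Lars loses, pays nothing, and earns zero payoff.

Lars's payoff: 0 credits.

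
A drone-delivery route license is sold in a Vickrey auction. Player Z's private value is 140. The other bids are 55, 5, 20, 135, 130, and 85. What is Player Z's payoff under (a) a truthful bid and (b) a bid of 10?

The highest competing bid is 135.
Bidding truthfully at 140: Player Z has the top bid, wins, and pays the second-highest bid 135. Payoff = 140 − 135 = 5.
Bidding 10: the top bid is 135 (a rival), so Player Z loses. Payoff = 0.

Truthful: 5; alternative: 0.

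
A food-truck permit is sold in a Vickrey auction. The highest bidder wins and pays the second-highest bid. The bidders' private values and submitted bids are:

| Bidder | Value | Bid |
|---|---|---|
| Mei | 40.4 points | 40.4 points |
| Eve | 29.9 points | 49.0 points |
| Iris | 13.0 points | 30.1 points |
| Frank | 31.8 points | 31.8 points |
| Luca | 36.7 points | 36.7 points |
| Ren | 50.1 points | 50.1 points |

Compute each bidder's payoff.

Mei 0.0 points, Eve 0.0 points, Iris 0.0 points, Frank 0.0 points, Luca 0.0 points, Ren 1.1 points.

Ordered from highest: Ren 50.1 points, then Eve 49.0 points, then Mei 40.4 points, then Luca 36.7 points, then Frank 31.8 points, then Iris 30.1 points.
Ren has the top bid and wins; the price is the second-highest bid, 49.0 points.
Ren's payoff = 50.1 points − 49.0 points = 1.1 points. All other bidders lose, so their payoff is 0.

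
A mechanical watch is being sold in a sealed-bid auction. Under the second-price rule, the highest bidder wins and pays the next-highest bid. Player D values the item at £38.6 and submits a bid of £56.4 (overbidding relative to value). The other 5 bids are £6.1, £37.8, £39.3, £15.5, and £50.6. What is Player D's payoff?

-£12.0

Highest competing bid: £50.6.
Player D's bid £56.4 is the highest overall, so Player D wins and pays the second-highest bid, £50.6.
Payoff = value − price = £38.6 − £50.6 = -£12.0.
Overbidding won the item at a price above value — truthful bidding would have avoided this loss.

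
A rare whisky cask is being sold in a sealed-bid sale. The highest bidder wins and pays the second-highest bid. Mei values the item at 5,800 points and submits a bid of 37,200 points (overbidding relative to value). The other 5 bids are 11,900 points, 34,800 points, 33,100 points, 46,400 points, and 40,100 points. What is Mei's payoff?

Highest competing bid: 46,400 points.
Mei's bid 37,200 points is not the highest, so Mei loses, pays nothing, and earns zero payoff.

Mei's payoff: 0 points.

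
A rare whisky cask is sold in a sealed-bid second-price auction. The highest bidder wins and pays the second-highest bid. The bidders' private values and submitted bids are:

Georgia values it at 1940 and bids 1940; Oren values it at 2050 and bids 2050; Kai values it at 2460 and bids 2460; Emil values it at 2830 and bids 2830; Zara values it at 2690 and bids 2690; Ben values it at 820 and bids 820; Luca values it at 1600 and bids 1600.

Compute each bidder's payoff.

Georgia 0, Oren 0, Kai 0, Emil 140, Zara 0, Ben 0, Luca 0.

Bids in descending order: Emil 2830; Zara 2690; Kai 2460; Oren 2050; Georgia 1940; Luca 1600; Ben 820.
Emil has the top bid and wins; the price is the second-highest bid, 2690.
Emil's payoff = 2830 − 2690 = 140. All other bidders lose, so their payoff is 0.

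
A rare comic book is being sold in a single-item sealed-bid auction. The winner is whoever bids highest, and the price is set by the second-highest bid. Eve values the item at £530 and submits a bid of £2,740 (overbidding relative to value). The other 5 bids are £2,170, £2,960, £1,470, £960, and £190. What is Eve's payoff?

Eve's payoff: £0.

Highest competing bid: £2,960.
Eve's bid £2,740 is not the highest, so Eve loses, pays nothing, and earns zero payoff.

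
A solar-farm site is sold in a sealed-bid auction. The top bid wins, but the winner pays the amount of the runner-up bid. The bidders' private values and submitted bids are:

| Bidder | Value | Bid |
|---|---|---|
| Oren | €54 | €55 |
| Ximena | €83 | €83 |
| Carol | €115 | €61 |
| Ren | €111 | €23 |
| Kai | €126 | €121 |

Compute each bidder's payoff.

Oren €0, Ximena €0, Carol €0, Ren €0, Kai €43.

Bids in descending order: Kai €121 > Ximena €83 > Carol €61 > Oren €55 > Ren €23.
Kai has the top bid and wins; the price is the second-highest bid, €83.
Kai's payoff = €126 − €83 = €43. All other bidders lose, so their payoff is 0.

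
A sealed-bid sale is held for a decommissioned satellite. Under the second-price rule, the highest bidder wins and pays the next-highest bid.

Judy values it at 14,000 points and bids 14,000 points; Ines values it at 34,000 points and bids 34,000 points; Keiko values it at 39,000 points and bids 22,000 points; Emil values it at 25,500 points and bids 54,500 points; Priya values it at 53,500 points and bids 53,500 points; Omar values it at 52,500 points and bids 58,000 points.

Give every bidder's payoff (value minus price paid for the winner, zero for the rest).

Ordered from highest: Omar 58,000 points, then Emil 54,500 points, then Priya 53,500 points, then Ines 34,000 points, then Keiko 22,000 points, then Judy 14,000 points.
Omar has the top bid and wins; the price is the second-highest bid, 54,500 points.
Omar's payoff = 52,500 points − 54,500 points = -2,000 points. All other bidders lose, so their payoff is 0.

Judy 0 points, Ines 0 points, Keiko 0 points, Emil 0 points, Priya 0 points, Omar -2,000 points.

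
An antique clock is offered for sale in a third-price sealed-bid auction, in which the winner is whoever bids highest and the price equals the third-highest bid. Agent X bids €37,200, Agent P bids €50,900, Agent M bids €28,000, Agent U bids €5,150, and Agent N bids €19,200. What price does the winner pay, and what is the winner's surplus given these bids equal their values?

Sorted high to low: Agent P €50,900 > Agent X €37,200 > Agent M €28,000 > Agent N €19,200 > Agent U €5,150.
Agent P is the highest bidder, so Agent P wins.
Under the third-price rule, the price is the third-highest bid: €28,000.
Surplus = €50,900 − €28,000 = €22,900.

Price €28,000; surplus €22,900.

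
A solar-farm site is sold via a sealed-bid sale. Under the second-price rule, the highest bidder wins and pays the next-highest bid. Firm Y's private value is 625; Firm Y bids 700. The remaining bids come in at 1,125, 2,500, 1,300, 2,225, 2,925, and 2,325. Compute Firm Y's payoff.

Firm Y's payoff: 0.

Highest competing bid: 2,925.
Firm Y's bid 700 is not the highest, so Firm Y loses, pays nothing, and earns zero payoff.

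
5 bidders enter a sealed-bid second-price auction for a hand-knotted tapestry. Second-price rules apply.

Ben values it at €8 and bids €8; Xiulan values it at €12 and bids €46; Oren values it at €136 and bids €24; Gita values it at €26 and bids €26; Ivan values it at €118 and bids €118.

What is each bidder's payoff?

Ben €0, Xiulan €0, Oren €0, Gita €0, Ivan €72.

Ordered from highest: Ivan €118, then Xiulan €46, then Gita €26, then Oren €24, then Ben €8.
Ivan has the top bid and wins; the price is the second-highest bid, €46.
Ivan's payoff = €118 − €46 = €72. All other bidders lose, so their payoff is 0.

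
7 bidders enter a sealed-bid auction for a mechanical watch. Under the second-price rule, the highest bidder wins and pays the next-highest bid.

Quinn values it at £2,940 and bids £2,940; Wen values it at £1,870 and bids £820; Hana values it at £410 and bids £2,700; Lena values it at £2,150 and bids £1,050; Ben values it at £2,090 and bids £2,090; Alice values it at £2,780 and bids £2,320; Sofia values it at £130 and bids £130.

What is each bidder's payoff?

Quinn £240, Wen £0, Hana £0, Lena £0, Ben £0, Alice £0, Sofia £0.

Sorted high to low: Quinn £2,940; Hana £2,700; Alice £2,320; Ben £2,090; Lena £1,050; Wen £820; Sofia £130.
Quinn has the top bid and wins; the price is the second-highest bid, £2,700.
Quinn's payoff = £2,940 − £2,700 = £240. All other bidders lose, so their payoff is 0.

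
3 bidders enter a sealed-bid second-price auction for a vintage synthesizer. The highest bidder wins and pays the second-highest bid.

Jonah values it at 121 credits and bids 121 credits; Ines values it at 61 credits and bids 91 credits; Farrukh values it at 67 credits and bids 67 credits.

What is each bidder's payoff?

Jonah 30 credits, Ines 0 credits, Farrukh 0 credits.

Ranking the bids: Jonah 121 credits, then Ines 91 credits, then Farrukh 67 credits.
Jonah has the top bid and wins; the price is the second-highest bid, 91 credits.
Jonah's payoff = 121 credits − 91 credits = 30 credits. All other bidders lose, so their payoff is 0.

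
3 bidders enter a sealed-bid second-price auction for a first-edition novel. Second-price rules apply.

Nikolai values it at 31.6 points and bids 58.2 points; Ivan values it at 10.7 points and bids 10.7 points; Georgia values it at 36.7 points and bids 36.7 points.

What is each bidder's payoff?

Sorted high to low: Nikolai 58.2 points; Georgia 36.7 points; Ivan 10.7 points.
Nikolai has the top bid and wins; the price is the second-highest bid, 36.7 points.
Nikolai's payoff = 31.6 points − 36.7 points = -5.1 points. All other bidders lose, so their payoff is 0.

Payoffs: Nikolai -5.1 points, Ivan 0.0 points, Georgia 0.0 points.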